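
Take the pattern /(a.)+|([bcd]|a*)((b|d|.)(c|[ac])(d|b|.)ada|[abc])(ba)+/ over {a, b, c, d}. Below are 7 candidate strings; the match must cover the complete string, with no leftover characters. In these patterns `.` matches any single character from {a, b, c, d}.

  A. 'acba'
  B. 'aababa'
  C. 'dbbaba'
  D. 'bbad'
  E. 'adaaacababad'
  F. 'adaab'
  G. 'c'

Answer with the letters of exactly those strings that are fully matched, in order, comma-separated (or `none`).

A. 'acba' → match
B. 'aababa' → match
C. 'dbbaba' → match
D. 'bbad' → no match
E. 'adaaacababad' → match
F. 'adaab' → no match
G. 'c' → no match

A, B, C, E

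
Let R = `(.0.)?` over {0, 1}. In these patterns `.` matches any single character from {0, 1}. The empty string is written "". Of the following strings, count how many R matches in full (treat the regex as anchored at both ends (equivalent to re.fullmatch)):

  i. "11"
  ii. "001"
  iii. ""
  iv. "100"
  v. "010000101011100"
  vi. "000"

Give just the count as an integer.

i → no match
ii → match
iii → match
iv → match
v → no match
vi → match
Total matched: 4

4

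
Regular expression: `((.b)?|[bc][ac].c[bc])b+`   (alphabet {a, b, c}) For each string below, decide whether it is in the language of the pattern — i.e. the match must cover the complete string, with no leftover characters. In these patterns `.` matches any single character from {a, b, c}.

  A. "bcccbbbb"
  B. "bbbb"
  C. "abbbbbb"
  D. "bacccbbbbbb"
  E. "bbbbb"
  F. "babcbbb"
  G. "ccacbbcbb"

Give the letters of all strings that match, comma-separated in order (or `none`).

A, B, C, D, E, F

A → match
B → match
C → match
D → match
E → match
F → match
G → no match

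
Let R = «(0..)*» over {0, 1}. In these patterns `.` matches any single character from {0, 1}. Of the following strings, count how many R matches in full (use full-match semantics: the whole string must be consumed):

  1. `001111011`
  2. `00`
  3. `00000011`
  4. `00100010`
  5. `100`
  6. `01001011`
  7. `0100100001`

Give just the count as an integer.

0

1 → no match
2 → no match
3 → no match
4 → no match
5 → no match
6 → no match
7 → no match
Total matched: 0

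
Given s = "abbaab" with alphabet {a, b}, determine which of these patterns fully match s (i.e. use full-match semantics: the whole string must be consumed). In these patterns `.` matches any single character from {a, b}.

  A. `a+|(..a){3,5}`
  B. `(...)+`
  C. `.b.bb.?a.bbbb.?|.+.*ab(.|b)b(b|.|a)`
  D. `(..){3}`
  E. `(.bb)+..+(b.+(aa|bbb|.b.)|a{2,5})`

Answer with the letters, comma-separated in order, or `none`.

B, D

A → no match — must end with "a"
B → match
C → no match
D → match
E → no match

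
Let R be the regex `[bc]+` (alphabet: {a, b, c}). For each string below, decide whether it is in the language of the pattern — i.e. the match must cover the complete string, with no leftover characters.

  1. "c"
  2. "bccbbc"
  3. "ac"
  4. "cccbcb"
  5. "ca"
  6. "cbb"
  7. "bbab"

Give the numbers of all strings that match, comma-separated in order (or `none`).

1, 2, 4, 6

1 → match
2 → match
3 → no match
4 → match
5 → no match
6 → match
7 → no match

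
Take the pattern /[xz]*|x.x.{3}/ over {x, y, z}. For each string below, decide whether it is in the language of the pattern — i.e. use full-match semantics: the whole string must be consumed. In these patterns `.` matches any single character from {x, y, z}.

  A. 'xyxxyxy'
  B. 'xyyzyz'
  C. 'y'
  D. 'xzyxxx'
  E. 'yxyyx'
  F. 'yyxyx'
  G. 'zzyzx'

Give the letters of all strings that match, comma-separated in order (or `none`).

A. 'xyxxyxy' → no match
B. 'xyyzyz' → no match
C. 'y' → no match
D. 'xzyxxx' → no match
E. 'yxyyx' → no match
F. 'yyxyx' → no match
G. 'zzyzx' → no match

none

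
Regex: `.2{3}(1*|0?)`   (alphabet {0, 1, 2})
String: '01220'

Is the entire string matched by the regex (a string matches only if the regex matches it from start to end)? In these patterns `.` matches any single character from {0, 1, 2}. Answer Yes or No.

No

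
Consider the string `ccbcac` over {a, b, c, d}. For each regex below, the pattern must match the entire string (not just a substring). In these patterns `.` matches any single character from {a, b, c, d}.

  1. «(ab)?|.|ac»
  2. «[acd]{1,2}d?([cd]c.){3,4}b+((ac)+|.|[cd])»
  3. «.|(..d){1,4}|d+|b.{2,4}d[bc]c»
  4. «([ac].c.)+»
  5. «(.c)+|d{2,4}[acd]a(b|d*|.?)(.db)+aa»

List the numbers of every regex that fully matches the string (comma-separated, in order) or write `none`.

5

1 → no match
2 → no match
3 → no match
4 → no match
5 → match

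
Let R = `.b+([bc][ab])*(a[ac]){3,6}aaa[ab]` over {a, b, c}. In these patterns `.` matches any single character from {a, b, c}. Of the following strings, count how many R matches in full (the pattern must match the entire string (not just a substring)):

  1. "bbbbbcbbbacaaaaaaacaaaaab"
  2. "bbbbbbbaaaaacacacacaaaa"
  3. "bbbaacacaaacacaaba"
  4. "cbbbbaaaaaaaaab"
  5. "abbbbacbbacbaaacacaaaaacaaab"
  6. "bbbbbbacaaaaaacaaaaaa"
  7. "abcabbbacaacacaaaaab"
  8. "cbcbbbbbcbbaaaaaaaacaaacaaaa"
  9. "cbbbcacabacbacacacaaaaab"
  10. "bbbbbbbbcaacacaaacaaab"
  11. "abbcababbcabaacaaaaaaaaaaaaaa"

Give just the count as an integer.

1 → match
2 → match
3 → no match
4 → match
5 → match
6 → match
7 → match
8 → match
9 → match
10 → match
11 → match
Total matched: 10

10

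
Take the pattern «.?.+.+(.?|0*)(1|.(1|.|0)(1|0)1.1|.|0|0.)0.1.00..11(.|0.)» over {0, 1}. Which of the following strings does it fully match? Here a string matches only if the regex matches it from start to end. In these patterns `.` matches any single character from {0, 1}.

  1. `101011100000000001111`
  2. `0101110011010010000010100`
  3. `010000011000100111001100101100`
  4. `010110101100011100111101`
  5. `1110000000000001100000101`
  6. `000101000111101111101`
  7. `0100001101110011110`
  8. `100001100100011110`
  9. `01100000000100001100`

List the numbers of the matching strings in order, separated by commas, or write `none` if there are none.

1 → no match
2 → no match
3 → match
4 → match
5 → no match
6 → no match
7 → match
8 → match
9 → no match

3, 4, 7, 8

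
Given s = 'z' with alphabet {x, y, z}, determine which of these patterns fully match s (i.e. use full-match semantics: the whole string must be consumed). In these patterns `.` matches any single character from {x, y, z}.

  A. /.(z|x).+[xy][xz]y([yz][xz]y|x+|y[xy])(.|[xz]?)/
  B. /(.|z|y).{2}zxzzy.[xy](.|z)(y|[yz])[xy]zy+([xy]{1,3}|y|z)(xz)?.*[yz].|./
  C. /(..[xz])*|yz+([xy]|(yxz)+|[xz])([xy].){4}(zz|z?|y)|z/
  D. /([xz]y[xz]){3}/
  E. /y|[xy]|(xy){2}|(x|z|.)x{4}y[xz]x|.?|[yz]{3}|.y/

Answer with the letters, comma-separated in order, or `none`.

B, C, E

A → no match
B → match
C → match
D → no match
E → match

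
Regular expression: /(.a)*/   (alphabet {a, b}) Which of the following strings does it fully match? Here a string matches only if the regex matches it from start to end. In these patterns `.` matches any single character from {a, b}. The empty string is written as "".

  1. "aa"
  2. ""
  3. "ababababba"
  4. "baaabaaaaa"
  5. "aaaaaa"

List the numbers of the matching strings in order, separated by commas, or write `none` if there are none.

1, 2, 4, 5

1 → match
2 → match
3 → no match
4 → match
5 → match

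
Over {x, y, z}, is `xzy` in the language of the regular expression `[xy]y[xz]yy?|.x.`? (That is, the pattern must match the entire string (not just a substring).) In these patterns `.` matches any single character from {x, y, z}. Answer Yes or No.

No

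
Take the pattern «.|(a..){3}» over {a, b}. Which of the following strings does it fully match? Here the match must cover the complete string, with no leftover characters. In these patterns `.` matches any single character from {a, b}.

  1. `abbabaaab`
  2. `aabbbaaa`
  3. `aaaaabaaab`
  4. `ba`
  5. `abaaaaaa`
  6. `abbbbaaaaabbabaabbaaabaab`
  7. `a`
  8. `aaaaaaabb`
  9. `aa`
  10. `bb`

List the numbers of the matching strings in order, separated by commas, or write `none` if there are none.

1, 7, 8

1. `abbabaaab` → match
2. `aabbbaaa` → no match
3. `aaaaabaaab` → no match
4. `ba` → no match
5. `abaaaaaa` → no match
6 → no match
7. `a` → match
8. `aaaaaaabb` → match
9. `aa` → no match
10. `bb` → no match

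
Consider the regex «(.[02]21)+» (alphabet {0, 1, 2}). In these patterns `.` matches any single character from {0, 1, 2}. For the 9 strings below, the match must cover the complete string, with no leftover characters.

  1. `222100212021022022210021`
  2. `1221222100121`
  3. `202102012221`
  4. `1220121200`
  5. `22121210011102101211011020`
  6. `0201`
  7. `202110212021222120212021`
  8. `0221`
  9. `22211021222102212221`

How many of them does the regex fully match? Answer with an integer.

1 → no match
2 → no match
3. `202102012221` → no match
4. `1220121200` → no match — must end with `21`
5 → no match — must end with `21`
6. `0201` → no match — must end with `21`
7 → match
8. `0221` → match
9 → match
Total matched: 3

3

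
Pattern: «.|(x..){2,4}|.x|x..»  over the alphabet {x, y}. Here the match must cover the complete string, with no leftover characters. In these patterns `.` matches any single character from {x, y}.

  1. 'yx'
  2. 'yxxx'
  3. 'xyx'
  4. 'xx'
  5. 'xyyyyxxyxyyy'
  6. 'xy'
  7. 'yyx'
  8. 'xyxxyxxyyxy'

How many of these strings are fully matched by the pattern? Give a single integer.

3

1. 'yx' → match
2. 'yxxx' → no match
3. 'xyx' → match
4. 'xx' → match
5. 'xyyyyxxyxyyy' → no match
6. 'xy' → no match
7. 'yyx' → no match
8. 'xyxxyxxyyxy' → no match
Total matched: 3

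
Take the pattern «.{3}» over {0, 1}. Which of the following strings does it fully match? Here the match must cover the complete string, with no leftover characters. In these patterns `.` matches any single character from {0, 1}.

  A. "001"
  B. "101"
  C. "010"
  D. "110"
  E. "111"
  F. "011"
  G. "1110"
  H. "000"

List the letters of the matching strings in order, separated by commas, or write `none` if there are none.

A, B, C, D, E, F, H

A → match
B → match
C → match
D → match
E → match
F → match
G → no match
H → match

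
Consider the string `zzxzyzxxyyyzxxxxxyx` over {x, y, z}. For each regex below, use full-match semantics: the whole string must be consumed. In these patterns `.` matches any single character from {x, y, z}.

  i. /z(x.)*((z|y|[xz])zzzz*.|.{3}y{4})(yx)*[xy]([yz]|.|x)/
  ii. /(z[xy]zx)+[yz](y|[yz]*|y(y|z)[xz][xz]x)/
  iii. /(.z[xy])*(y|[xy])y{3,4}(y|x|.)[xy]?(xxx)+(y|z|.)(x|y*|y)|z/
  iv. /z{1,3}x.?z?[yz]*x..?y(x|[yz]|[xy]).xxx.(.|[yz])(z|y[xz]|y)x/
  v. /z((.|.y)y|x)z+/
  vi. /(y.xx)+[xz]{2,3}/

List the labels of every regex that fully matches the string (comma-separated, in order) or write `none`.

i → no match
ii → no match
iii → no match
iv → match
v → no match — must end with `z`
vi → no match — must start with `y`

iv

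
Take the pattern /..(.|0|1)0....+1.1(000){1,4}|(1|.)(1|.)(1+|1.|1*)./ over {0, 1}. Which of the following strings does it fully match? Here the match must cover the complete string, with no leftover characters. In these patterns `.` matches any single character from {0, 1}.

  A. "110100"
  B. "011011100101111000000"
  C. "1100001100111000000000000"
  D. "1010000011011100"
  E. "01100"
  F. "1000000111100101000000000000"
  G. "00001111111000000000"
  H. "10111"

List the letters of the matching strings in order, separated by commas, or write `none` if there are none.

B, C, E, F, G, H

A → no match
B → match
C → match
D → no match
E → match
F → match
G → match
H → match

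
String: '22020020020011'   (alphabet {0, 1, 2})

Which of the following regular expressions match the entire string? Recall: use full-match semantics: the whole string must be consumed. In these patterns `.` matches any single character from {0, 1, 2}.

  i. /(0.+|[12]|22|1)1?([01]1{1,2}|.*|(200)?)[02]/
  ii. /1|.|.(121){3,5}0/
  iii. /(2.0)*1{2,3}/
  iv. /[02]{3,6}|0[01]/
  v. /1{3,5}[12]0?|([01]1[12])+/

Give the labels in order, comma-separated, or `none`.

i → no match
ii → no match
iii → match
iv → no match
v → no match

iii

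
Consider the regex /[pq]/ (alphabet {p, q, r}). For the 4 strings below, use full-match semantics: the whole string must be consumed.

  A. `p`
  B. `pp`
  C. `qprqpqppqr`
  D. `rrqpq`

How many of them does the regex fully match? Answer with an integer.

1

A → match
B → no match
C → no match
D → no match
Total matched: 1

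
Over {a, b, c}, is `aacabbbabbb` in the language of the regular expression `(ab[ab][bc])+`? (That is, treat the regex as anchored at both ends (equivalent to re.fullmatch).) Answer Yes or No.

Every match must start with `ab`, but `aacabbbabbb` does not.

No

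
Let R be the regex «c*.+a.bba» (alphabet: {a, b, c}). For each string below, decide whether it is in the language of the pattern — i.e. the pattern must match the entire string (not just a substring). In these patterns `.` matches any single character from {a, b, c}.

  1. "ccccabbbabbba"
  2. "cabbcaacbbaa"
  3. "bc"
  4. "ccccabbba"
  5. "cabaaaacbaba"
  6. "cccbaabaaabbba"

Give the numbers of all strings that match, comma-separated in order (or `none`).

1 → match
2 → no match — must end with "bba"
3 → no match — must end with "bba"
4 → match
5 → no match — must end with "bba"
6 → match

1, 4, 6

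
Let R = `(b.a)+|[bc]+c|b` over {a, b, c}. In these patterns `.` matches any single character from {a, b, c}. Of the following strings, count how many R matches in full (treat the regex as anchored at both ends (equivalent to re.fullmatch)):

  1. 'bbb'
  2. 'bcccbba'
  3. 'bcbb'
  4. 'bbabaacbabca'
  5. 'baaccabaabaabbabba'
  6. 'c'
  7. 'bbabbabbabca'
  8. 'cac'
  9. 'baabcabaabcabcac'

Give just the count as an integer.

1

1. 'bbb' → no match
2. 'bcccbba' → no match
3. 'bcbb' → no match
4. 'bbabaacbabca' → no match
5 → no match
6. 'c' → no match
7. 'bbabbabbabca' → match
8. 'cac' → no match
9 → no match
Total matched: 1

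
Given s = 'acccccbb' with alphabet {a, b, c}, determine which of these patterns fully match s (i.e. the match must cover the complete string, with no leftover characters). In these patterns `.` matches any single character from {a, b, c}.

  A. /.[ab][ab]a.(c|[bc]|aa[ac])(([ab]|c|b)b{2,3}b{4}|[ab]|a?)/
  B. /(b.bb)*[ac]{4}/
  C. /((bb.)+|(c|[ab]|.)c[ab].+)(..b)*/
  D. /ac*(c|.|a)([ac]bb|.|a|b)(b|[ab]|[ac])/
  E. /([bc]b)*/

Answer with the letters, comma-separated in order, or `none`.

D

A → no match
B → no match
C → no match
D → match
E → no match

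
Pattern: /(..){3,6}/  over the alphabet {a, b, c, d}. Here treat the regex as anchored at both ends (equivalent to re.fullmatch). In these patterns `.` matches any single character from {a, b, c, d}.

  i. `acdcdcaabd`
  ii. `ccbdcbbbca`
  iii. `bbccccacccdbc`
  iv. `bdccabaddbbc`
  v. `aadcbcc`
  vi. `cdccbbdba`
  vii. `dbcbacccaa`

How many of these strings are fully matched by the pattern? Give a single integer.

i → match
ii → match
iii → no match
iv → match
v → no match
vi → no match
vii → match
Total matched: 4

4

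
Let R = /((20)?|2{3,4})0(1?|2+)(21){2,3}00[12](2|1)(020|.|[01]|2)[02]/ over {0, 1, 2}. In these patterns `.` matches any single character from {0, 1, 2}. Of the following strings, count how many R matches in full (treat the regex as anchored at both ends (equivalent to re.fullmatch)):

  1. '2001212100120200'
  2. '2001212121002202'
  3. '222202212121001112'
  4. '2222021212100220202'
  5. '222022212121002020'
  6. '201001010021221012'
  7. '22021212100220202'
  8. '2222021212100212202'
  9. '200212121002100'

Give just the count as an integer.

1 → match
2 → match
3 → match
4 → match
5 → no match
6 → no match
7 → no match
8 → no match
9 → match
Total matched: 5

5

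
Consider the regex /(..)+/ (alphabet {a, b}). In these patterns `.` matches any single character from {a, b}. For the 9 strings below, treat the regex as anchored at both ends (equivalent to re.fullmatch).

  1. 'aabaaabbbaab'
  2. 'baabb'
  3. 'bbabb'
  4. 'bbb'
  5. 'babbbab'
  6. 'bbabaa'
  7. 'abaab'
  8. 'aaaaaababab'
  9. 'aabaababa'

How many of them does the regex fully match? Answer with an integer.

1 → match
2 → no match
3 → no match
4 → no match
5 → no match
6 → match
7 → no match
8 → no match
9 → no match
Total matched: 2

2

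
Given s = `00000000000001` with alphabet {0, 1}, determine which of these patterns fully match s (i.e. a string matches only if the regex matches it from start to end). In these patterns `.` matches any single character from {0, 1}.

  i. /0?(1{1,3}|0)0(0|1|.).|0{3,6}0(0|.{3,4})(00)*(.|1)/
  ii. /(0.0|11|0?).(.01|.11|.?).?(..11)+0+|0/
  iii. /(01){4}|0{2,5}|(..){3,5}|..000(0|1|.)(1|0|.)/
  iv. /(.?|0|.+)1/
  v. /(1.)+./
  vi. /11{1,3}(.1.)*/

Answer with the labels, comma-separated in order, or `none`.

i → match
ii → no match — must end with `0`
iii → no match
iv → match
v → no match — must start with `1`
vi → no match — must start with `11`

i, iv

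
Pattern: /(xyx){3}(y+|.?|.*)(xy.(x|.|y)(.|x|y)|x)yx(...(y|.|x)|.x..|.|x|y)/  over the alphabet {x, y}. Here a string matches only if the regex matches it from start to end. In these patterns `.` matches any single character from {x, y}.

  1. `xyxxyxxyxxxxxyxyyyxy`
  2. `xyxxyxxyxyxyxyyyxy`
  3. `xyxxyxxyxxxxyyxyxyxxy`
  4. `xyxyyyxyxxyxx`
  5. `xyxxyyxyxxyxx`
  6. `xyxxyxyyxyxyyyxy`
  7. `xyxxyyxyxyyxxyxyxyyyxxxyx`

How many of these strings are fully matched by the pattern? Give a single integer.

3

1 → match
2 → match
3 → match
4 → no match
5 → no match
6 → no match
7 → no match
Total matched: 3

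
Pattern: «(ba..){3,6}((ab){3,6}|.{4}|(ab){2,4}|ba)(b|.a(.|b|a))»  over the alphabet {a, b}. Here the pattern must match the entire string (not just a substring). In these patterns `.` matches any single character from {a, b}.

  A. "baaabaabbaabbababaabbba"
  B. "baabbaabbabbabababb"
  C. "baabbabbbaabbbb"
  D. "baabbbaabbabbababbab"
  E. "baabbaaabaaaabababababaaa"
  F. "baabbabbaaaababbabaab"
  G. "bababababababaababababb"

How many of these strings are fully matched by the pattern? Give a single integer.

A → no match
B → match
C → no match
D → no match
E → match
F → no match
G → match
Total matched: 3

3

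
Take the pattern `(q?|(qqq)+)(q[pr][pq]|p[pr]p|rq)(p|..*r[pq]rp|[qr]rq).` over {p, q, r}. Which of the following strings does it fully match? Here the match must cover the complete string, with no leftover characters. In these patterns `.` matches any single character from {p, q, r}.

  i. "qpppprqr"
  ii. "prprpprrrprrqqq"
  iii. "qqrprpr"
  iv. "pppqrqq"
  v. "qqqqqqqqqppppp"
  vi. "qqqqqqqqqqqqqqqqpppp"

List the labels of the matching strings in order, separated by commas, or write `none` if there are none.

iv, v, vi

i → no match
ii → no match
iii → no match
iv → match
v → match
vi → match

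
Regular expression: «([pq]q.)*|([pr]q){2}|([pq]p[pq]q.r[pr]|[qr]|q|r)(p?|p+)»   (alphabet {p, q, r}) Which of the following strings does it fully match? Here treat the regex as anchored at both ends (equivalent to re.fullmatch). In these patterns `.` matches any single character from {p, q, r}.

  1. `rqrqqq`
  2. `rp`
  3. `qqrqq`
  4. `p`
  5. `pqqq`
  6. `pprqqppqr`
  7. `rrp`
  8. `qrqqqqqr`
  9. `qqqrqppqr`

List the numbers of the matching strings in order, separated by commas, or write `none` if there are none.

1. `rqrqqq` → no match
2. `rp` → match
3. `qqrqq` → no match
4. `p` → no match
5. `pqqq` → no match
6. `pprqqppqr` → no match
7. `rrp` → no match
8. `qrqqqqqr` → no match
9. `qqqrqppqr` → no match

2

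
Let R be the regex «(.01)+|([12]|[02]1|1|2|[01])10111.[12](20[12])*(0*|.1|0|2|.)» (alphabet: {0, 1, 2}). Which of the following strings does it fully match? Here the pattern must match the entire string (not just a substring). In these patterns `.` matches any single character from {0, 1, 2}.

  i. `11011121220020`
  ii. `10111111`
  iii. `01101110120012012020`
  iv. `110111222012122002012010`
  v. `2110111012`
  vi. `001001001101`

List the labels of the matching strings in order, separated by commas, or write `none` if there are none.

i → no match
ii → no match
iii → no match
iv → no match
v → match
vi → match

v, vi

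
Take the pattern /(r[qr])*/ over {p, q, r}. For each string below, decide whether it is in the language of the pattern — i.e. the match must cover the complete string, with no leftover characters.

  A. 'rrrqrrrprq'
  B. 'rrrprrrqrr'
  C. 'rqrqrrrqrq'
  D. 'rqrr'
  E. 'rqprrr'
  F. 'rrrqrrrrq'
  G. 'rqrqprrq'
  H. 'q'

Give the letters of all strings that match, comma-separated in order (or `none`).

C, D

A → no match
B → no match
C → match
D → match
E → no match
F → no match
G → no match
H → no match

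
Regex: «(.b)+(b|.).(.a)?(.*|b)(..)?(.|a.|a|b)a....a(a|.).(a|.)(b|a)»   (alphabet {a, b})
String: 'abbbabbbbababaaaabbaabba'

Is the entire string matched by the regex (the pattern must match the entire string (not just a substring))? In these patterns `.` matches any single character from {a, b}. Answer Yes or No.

Yes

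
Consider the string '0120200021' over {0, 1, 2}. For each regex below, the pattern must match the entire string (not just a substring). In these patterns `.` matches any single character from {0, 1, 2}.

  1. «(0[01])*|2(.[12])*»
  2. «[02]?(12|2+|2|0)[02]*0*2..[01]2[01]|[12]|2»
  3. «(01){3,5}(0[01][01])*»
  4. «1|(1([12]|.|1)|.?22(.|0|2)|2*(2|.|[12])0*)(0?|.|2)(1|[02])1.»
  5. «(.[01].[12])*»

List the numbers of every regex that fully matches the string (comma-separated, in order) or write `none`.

2

1 → no match
2 → match
3 → no match
4 → no match
5 → no match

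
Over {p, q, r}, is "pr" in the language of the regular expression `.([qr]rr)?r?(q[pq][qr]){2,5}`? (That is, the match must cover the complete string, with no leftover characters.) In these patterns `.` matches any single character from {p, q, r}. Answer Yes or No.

No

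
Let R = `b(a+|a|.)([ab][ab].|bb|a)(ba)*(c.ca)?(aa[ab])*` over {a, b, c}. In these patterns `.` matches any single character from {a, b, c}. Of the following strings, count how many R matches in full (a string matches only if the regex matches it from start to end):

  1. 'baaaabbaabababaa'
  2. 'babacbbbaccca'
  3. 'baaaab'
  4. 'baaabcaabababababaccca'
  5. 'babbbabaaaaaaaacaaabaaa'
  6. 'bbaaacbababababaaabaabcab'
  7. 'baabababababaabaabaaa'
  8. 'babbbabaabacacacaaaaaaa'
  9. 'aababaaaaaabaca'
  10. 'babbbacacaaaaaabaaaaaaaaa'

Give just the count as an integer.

1 → no match
2 → no match
3 → match
4 → no match
5 → no match
6 → no match
7 → no match
8 → no match
9 → no match — must start with 'b'
10 → match
Total matched: 2

2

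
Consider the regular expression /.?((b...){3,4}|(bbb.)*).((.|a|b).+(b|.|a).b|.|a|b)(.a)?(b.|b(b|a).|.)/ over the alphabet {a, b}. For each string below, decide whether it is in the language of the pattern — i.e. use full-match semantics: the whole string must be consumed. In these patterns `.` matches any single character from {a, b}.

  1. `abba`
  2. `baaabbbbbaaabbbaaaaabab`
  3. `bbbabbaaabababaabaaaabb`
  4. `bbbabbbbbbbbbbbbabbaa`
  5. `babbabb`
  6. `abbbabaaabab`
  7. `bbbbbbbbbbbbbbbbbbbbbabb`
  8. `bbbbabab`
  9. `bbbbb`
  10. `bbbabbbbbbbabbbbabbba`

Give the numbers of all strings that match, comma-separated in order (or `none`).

1. `abba` → match
2 → match
3 → match
4 → match
5. `babbabb` → match
6. `abbbabaaabab` → match
7 → match
8. `bbbbabab` → match
9. `bbbbb` → match
10 → match

1, 2, 3, 4, 5, 6, 7, 8, 9, 10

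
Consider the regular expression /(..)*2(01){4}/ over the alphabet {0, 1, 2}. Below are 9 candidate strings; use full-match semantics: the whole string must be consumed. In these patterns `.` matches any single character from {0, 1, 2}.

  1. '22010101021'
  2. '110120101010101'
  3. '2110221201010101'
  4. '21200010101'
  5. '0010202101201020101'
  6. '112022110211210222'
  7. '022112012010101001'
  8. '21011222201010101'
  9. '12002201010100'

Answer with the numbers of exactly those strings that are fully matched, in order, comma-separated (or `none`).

8

1 → no match — must end with '01'
2 → no match
3 → no match
4 → no match
5 → no match
6 → no match — must end with '01'
7 → no match
8 → match
9 → no match — must end with '01'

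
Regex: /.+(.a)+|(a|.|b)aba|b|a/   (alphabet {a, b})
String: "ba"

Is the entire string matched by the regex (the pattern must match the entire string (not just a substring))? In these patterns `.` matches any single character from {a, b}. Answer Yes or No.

No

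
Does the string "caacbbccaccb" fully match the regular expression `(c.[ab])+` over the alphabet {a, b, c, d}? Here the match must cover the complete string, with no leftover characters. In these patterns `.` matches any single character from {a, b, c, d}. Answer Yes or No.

Yes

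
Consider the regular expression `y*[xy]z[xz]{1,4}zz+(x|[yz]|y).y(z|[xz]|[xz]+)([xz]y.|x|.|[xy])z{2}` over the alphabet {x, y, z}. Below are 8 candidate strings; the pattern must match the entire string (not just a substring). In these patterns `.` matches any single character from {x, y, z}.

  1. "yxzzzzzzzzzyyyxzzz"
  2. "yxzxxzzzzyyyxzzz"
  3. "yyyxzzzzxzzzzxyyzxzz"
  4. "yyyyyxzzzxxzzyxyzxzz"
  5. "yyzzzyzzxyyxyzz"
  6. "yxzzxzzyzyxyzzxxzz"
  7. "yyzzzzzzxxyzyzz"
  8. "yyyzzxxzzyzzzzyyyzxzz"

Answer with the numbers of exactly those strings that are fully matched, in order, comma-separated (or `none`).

1, 2, 3, 4, 7

1 → match
2 → match
3 → match
4 → match
5 → no match
6 → no match
7 → match
8 → no match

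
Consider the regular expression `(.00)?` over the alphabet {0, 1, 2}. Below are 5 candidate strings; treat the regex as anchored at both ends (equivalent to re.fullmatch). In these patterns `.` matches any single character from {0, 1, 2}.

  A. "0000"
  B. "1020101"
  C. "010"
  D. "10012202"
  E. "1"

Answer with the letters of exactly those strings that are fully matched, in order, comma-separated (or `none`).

A. "0000" → no match
B. "1020101" → no match
C. "010" → no match
D. "10012202" → no match
E. "1" → no match

none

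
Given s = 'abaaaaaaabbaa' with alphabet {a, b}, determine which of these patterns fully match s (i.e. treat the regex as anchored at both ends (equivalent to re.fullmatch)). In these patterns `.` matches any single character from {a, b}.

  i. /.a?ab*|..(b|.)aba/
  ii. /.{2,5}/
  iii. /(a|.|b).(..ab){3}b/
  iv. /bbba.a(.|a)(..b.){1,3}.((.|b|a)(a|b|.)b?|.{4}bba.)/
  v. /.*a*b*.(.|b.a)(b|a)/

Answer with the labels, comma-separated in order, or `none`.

v

i → no match
ii → no match
iii → no match — must end with 'abb'
iv → no match — must start with 'bbba'
v → match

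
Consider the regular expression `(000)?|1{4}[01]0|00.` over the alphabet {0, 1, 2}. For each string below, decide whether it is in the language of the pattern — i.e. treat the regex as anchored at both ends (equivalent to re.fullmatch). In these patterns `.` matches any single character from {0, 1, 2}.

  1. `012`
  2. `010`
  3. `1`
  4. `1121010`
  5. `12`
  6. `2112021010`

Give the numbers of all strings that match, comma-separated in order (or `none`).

none

1 → no match
2 → no match
3 → no match
4 → no match
5 → no match
6 → no match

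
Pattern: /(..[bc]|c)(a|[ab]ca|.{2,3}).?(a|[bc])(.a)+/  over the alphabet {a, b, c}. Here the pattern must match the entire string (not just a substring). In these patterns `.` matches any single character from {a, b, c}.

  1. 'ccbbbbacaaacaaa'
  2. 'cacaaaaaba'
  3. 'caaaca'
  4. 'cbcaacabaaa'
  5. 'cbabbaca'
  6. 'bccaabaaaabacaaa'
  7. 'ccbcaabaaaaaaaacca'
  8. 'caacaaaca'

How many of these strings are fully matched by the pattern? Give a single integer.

1 → match
2 → match
3 → match
4 → match
5 → match
6 → match
7 → no match
8 → match
Total matched: 7

7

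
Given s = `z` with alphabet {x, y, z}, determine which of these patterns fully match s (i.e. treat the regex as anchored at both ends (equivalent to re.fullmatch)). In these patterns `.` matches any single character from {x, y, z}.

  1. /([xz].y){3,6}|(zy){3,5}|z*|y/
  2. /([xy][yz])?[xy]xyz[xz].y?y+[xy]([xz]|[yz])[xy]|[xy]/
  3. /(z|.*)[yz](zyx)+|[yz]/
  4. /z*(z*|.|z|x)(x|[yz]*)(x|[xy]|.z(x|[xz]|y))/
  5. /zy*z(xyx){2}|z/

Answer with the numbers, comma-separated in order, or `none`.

1 → match
2 → no match
3 → match
4 → no match
5 → match

1, 3, 5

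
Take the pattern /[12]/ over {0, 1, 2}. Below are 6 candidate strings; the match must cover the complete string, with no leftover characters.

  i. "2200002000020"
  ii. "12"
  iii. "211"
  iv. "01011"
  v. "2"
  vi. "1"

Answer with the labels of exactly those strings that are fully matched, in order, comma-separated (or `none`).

i → no match
ii → no match
iii → no match
iv → no match
v → match
vi → match

v, vi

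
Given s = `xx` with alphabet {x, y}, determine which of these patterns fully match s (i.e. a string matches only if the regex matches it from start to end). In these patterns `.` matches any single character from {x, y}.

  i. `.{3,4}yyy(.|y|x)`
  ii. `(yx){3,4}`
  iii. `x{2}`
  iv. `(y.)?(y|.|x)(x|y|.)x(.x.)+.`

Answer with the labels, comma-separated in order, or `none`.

iii

i → no match
ii → no match — must start with `yx`
iii → match
iv → no match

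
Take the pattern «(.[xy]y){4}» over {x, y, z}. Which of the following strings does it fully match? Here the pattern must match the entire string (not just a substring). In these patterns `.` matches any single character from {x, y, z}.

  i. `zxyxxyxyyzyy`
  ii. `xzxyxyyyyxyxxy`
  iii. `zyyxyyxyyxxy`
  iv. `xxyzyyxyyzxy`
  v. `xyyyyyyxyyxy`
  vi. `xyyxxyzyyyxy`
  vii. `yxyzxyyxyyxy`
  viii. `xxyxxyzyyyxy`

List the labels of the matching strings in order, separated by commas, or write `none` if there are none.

i, iii, iv, v, vi, vii, viii

i. `zxyxxyxyyzyy` → match
ii → no match
iii. `zyyxyyxyyxxy` → match
iv. `xxyzyyxyyzxy` → match
v. `xyyyyyyxyyxy` → match
vi. `xyyxxyzyyyxy` → match
vii. `yxyzxyyxyyxy` → match
viii. `xxyxxyzyyyxy` → match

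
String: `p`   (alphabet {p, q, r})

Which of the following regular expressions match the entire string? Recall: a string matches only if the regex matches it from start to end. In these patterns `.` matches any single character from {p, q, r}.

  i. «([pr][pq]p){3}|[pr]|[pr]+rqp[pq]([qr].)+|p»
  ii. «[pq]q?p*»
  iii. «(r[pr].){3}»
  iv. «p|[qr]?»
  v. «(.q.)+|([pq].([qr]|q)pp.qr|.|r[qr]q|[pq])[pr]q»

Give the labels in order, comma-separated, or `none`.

i, ii, iv

i → match
ii → match
iii → no match — must start with `r`
iv → match
v → no match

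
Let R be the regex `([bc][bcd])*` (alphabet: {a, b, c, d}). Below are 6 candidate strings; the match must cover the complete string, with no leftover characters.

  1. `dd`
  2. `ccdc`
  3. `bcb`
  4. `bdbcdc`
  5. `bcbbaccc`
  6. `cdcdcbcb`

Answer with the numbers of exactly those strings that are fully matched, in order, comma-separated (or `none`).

1 → no match
2 → no match
3 → no match
4 → no match
5 → no match
6 → match

6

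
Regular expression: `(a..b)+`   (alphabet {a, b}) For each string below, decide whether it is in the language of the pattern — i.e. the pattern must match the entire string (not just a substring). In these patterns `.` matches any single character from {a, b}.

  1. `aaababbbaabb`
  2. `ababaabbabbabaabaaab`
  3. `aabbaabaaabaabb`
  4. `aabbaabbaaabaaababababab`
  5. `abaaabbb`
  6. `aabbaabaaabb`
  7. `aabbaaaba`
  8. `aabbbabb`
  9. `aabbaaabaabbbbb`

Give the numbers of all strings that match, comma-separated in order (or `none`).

1, 4

1 → match
2 → no match
3 → no match
4 → match
5 → no match
6 → no match
7 → no match — must end with `b`
8 → no match
9 → no match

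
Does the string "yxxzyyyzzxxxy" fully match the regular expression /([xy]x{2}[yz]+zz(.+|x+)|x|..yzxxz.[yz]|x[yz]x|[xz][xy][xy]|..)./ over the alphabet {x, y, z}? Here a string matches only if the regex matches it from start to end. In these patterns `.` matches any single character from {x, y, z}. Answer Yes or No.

Yes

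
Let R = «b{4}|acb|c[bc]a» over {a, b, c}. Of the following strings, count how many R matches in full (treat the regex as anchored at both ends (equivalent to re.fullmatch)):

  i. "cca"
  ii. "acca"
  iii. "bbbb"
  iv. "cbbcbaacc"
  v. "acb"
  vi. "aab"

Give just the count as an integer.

3

i. "cca" → match
ii. "acca" → no match
iii. "bbbb" → match
iv. "cbbcbaacc" → no match
v. "acb" → match
vi. "aab" → no match
Total matched: 3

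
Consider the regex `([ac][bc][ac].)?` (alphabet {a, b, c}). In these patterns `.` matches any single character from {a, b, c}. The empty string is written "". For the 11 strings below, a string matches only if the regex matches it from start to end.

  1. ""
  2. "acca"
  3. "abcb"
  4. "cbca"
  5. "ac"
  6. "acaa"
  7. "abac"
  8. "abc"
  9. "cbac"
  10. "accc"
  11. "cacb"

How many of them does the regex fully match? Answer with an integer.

8

1 → match
2 → match
3 → match
4 → match
5 → no match
6 → match
7 → match
8 → no match
9 → match
10 → match
11 → no match
Total matched: 8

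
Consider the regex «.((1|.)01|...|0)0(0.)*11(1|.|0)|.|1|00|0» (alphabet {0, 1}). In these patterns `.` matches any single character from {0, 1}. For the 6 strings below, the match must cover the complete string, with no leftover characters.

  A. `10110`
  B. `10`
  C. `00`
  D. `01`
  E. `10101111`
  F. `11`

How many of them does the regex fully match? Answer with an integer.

1

A. `10110` → no match
B. `10` → no match
C. `00` → match
D. `01` → no match
E. `10101111` → no match
F. `11` → no match
Total matched: 1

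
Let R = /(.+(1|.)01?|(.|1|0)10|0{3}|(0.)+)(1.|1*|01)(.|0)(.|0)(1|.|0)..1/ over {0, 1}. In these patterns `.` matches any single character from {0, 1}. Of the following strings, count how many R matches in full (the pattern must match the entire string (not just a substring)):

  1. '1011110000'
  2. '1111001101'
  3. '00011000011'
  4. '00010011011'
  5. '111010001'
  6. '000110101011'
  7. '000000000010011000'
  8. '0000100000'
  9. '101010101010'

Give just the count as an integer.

1 → no match — must end with '1'
2 → no match
3 → match
4 → match
5 → no match
6 → match
7 → no match — must end with '1'
8 → no match — must end with '1'
9 → no match — must end with '1'
Total matched: 3

3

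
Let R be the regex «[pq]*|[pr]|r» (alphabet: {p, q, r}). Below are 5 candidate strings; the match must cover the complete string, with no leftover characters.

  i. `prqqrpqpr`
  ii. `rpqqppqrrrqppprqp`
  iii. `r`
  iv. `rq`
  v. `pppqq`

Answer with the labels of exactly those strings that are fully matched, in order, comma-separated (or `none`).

i. `prqqrpqpr` → no match
ii → no match
iii. `r` → match
iv. `rq` → no match
v. `pppqq` → match

iii, v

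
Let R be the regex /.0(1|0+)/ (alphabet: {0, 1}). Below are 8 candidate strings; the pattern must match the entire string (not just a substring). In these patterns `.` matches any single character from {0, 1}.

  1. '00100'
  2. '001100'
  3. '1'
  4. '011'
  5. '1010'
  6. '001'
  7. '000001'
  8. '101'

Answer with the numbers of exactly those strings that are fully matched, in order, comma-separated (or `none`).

1 → no match
2 → no match
3 → no match
4 → no match
5 → no match
6 → match
7 → no match
8 → match

6, 8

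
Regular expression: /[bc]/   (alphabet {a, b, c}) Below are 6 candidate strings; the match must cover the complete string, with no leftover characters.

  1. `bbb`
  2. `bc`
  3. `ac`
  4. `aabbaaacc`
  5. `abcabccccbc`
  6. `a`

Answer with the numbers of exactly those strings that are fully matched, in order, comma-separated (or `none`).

1 → no match
2 → no match
3 → no match
4 → no match
5 → no match
6 → no match

none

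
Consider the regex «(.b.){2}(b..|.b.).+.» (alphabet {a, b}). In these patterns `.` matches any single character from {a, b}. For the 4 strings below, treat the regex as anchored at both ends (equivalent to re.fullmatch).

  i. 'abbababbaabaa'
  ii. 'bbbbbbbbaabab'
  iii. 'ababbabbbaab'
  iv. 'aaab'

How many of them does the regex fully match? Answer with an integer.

3

i → match
ii → match
iii → match
iv → no match
Total matched: 3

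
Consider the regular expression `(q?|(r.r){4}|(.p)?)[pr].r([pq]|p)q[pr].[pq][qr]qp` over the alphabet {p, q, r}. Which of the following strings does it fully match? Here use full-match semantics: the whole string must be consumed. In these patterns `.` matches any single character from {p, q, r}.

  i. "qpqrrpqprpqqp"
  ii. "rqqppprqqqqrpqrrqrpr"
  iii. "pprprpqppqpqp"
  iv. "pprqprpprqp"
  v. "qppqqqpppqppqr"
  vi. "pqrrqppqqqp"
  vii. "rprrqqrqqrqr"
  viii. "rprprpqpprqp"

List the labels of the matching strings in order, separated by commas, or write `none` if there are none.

none

i → no match
ii → no match — must end with "qp"
iii → no match
iv → no match
v → no match — must end with "qp"
vi → no match
vii → no match — must end with "qp"
viii → no match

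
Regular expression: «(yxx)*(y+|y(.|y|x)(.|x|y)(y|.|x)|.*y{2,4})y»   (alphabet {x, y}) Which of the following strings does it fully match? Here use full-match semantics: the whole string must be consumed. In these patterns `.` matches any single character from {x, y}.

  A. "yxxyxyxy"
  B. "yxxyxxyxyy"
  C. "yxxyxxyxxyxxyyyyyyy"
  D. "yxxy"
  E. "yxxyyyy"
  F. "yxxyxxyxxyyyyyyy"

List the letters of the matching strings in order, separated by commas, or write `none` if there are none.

A → match
B → no match
C → match
D → no match
E → match
F → match

A, C, E, F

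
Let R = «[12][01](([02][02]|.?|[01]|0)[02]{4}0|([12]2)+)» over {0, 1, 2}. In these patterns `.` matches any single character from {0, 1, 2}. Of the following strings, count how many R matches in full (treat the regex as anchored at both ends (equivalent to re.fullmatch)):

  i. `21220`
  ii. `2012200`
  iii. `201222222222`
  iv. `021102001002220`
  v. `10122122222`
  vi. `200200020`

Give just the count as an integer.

2

i. `21220` → no match
ii. `2012200` → no match
iii. `201222222222` → match
iv → no match
v. `10122122222` → no match
vi. `200200020` → match
Total matched: 2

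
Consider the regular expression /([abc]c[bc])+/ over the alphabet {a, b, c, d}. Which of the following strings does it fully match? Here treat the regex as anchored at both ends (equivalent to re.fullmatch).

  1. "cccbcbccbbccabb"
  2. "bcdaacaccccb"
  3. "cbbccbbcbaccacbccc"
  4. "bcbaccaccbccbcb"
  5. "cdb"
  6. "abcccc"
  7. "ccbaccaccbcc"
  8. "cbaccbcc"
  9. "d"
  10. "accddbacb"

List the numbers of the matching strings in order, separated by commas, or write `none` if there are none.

1 → no match
2 → no match
3 → no match
4 → match
5 → no match
6 → no match
7 → match
8 → no match
9 → no match
10 → no match

4, 7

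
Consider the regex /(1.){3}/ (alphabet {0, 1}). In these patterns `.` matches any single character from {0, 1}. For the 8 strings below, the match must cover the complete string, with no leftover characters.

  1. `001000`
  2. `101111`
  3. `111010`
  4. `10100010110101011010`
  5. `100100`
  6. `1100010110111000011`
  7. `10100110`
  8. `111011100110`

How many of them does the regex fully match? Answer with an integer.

2

1 → no match — must start with `1`
2 → match
3 → match
4 → no match
5 → no match
6 → no match
7 → no match
8 → no match
Total matched: 2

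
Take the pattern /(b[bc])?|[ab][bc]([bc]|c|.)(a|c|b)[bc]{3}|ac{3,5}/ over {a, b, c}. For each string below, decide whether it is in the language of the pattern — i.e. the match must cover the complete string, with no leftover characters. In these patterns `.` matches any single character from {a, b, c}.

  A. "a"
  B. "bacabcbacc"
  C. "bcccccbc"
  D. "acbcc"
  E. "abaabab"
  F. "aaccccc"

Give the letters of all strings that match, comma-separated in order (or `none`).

none

A → no match
B → no match
C → no match
D → no match
E → no match
F → no match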